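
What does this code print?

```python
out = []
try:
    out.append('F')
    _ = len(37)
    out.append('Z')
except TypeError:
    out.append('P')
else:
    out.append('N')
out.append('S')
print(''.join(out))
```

Execution trace: 'F' (try body) → 'P' (except TypeError) → 'S' (after the try/except). Output: FPS

Answer: FPS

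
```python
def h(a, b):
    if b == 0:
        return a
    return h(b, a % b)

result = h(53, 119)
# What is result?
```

h(53, 119) -> h(119, 53) -> h(53, 13) -> h(13, 1) -> h(1, 0) -> 1

Answer: 1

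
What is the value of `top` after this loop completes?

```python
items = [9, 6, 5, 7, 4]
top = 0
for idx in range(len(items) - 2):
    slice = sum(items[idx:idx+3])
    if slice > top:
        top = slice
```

Max sum of 3-element window in [9, 6, 5, 7, 4]
`top` takes the values: 0 → 20

Answer: 20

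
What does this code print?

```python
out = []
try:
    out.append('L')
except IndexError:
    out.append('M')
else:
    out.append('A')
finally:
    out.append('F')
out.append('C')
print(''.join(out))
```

Execution trace: 'L' (try body, no exception) → 'A' (else) → 'F' (finally) → 'C' (after the try/except). Output: LAFC

Answer: LAFC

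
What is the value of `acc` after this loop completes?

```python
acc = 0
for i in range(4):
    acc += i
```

Sum of 0 to 3 = 6
`acc` takes the values: 0 → 1 → 3 → 6

Answer: 6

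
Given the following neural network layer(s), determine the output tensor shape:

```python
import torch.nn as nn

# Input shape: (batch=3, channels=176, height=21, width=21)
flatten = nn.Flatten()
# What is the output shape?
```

Input: (3, 176, 21, 21) -> Output: (3, 77616)

Answer: (3, 77616)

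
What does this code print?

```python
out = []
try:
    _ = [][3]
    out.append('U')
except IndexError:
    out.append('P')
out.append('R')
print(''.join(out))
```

Execution trace: 'P' (except IndexError) → 'R' (after the try/except). Output: PR

Answer: PR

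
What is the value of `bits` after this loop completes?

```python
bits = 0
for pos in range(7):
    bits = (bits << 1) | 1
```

Build 7 consecutive 1-bits: 0b1111111
`bits` takes the values: 0 → 1 → 3 → 7 → 15 → 31 → 63 → 127

Answer: 127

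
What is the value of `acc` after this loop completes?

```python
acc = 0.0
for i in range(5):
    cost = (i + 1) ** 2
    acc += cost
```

Sum of squared losses 1² + 2² + ... + 5²
`acc` takes the values: 0.0 → 1.0 → 5.0 → 14.0 → 30.0 → 55.0

Answer: 55.0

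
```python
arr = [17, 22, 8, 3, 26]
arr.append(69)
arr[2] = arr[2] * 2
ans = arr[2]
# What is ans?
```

Trace:
`arr = [17, 22, 8, 3, 26]` → arr = [17, 22, 8, 3, 26]
`arr.append(69)` → arr = [17, 22, 8, 3, 26, 69]
`arr[2] = arr[2] * 2` → arr = [17, 22, 16, 3, 26, 69]
`ans = arr[2]` → ans = 16
So ans = 16

Answer: 16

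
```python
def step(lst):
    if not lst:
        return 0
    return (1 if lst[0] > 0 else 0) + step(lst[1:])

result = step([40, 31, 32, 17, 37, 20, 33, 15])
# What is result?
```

Count of positive elements in [40, 31, 32, 17, 37, 20, 33, 15] = 8

Answer: 8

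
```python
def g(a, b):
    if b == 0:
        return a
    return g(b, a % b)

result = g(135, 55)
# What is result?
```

g(135, 55) -> g(55, 25) -> g(25, 5) -> g(5, 0) -> 5

Answer: 5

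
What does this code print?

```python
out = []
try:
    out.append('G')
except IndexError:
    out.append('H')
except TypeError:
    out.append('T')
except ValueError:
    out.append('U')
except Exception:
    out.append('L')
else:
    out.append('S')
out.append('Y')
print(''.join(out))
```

Execution trace: 'G' (try body, no exception) → 'S' (else) → 'Y' (after the try/except). Output: GSY

Answer: GSY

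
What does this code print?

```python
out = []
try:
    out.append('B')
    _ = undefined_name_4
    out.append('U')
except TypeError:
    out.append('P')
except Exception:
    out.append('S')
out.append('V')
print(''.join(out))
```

Execution trace: 'B' (try body) → 'S' (except Exception) → 'V' (after the try/except). Output: BSV

Answer: BSV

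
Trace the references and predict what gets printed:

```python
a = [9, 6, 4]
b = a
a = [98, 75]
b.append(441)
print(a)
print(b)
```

Key concept: rebinding vs mutation: a is rebound to a new list, b still points at the original.
Step by step:
`a = [9, 6, 4]` → a = [9, 6, 4]
`b = a` → b = [9, 6, 4] (same object as a)
`a = [98, 75]` → a = [98, 75]
`b.append(441)` → b = [9, 6, 4, 441]
`print(a)` → prints [98, 75]
`print(b)` → prints [9, 6, 4, 441]

Answer:
[98, 75]
[9, 6, 4, 441]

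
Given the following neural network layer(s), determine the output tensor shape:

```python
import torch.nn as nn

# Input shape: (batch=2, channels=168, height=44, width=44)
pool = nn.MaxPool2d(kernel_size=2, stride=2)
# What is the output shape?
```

Input: (2, 168, 44, 44) -> Output: (2, 168, 22, 22)

Answer: (2, 168, 22, 22)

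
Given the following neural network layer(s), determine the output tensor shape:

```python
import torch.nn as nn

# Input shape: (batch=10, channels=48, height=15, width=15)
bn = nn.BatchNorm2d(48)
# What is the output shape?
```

Input: (10, 48, 15, 15) -> Output: (10, 48, 15, 15)

Answer: (10, 48, 15, 15)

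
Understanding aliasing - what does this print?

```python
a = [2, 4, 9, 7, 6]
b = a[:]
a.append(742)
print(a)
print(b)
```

Key concept: slice [:] creates copy.
Step by step:
`a = [2, 4, 9, 7, 6]` → a = [2, 4, 9, 7, 6]
`b = a[:]` → b = [2, 4, 9, 7, 6]
`a.append(742)` → a = [2, 4, 9, 7, 6, 742]
`print(a)` → prints [2, 4, 9, 7, 6, 742]
`print(b)` → prints [2, 4, 9, 7, 6]

Answer:
[2, 4, 9, 7, 6, 742]
[2, 4, 9, 7, 6]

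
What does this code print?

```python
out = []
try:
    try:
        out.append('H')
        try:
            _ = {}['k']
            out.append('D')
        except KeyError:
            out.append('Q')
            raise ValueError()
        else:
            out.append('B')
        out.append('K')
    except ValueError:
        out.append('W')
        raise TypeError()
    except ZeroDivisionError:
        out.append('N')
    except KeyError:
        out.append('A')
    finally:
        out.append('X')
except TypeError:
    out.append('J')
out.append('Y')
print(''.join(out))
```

Execution trace: 'H' (try body) → 'Q' (inner except KeyError) → 'W' (except ValueError) → 'X' (finally) → 'J' (outer except TypeError) → 'Y' (after the try/except). Output: HQWXJY

Answer: HQWXJY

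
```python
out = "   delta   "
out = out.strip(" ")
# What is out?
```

Trace:
`out = "   delta   "` → out = '   delta   '
`out = out.strip(" ")` → out = 'delta'
So out = 'delta'

Answer: 'delta'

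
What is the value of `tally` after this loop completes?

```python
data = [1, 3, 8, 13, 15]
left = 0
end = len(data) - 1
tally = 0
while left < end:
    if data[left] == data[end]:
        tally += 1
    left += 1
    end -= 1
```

Count matching pairs from ends
`tally` takes the values: 0

Answer: 0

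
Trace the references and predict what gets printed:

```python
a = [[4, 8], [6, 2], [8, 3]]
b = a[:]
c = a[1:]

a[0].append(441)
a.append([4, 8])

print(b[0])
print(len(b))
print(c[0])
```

Key concept: slice with nested mutation.
Step by step:
`a = [[4, 8], [6, 2], [8, 3]]` → a = [[4, 8], [6, 2], [8, 3]]
`b = a[:]` → b = [[4, 8], [6, 2], [8, 3]]
`c = a[1:]` → c = [[6, 2], [8, 3]]
`a[0].append(441)` → a = [[4, 8, 441], [6, 2], [8, 3]]; b = [[4, 8, 441], [6, 2], [8, 3]]
`a.append([4, 8])` → a = [[4, 8, 441], [6, 2], [8, 3], [4, 8]]
`print(b[0])` → prints [4, 8, 441]
`print(len(b))` → prints 3
`print(c[0])` → prints [6, 2]

Answer:
[4, 8, 441]
3
[6, 2]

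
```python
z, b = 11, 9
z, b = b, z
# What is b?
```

Trace:
`z, b = 11, 9` → z = 11; b = 9
`z, b = b, z` → z = 9; b = 11
So b = 11

Answer: 11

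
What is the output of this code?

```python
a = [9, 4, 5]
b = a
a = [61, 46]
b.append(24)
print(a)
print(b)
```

Key concept: rebinding vs mutation: a is rebound to a new list, b still points at the original.
Step by step:
`a = [9, 4, 5]` → a = [9, 4, 5]
`b = a` → b = [9, 4, 5] (same object as a)
`a = [61, 46]` → a = [61, 46]
`b.append(24)` → b = [9, 4, 5, 24]
`print(a)` → prints [61, 46]
`print(b)` → prints [9, 4, 5, 24]

Answer:
[61, 46]
[9, 4, 5, 24]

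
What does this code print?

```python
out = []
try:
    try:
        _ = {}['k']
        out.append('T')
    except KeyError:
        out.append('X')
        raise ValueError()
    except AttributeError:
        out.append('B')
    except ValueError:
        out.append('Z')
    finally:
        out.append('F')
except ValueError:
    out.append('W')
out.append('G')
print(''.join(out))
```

Execution trace: 'X' (inner except KeyError) → 'F' (inner finally) → 'W' (outer except ValueError) → 'G' (after the try/except). Output: XFWG

Answer: XFWG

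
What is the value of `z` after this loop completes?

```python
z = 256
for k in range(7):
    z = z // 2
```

Halve 7 times: 256 // 2^7 = 2
`z` takes the values: 256 → 128 → 64 → 32 → 16 → 8 → 4 → 2

Answer: 2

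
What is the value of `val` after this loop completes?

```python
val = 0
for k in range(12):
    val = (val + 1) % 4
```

Increment mod 4, 12 times = 0
`val` takes the values: 0 → 1 → 2 → 3 → 0 → 1 → 2 → 3 → 0 → 1 → 2 → 3 → 0

Answer: 0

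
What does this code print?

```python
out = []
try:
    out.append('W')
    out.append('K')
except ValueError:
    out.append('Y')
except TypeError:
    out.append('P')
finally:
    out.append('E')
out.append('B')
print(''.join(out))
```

Execution trace: 'W' (try body) → 'K' (try body, no exception) → 'E' (finally) → 'B' (after the try/except). Output: WKEB

Answer: WKEB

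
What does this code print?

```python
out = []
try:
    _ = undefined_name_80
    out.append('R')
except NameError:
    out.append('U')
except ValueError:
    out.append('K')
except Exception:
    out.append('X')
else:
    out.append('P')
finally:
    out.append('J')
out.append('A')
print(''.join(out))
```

Execution trace: 'U' (except NameError) → 'J' (finally) → 'A' (after the try/except). Output: UJA

Answer: UJA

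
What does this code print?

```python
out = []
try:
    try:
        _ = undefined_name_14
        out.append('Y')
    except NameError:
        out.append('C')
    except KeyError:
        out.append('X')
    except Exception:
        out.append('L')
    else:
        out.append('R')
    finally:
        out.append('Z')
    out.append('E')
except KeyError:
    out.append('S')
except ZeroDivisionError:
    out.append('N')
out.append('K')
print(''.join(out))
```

Execution trace: 'C' (inner except NameError) → 'Z' (inner finally) → 'E' (try body, no exception) → 'K' (after the try/except). Output: CZEK

Answer: CZEK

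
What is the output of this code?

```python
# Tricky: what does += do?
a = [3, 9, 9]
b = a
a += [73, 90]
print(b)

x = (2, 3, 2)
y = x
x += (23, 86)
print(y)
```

Key concept: += behavior differs for mutable vs immutable.
Step by step:
`a = [3, 9, 9]` → a = [3, 9, 9]
`b = a` → b = [3, 9, 9] (same object as a)
`a += [73, 90]` → a = [3, 9, 9, 73, 90] (same object as b); b = [3, 9, 9, 73, 90] (same object as a)
`print(b)` → prints [3, 9, 9, 73, 90]
`x = (2, 3, 2)` → x = (2, 3, 2)
`y = x` → y = (2, 3, 2)
`x += (23, 86)` → x = (2, 3, 2, 23, 86)
`print(y)` → prints (2, 3, 2)

Answer:
[3, 9, 9, 73, 90]
(2, 3, 2)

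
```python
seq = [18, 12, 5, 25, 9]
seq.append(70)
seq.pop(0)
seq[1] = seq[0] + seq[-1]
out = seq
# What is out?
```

Trace:
`seq = [18, 12, 5, 25, 9]` → seq = [18, 12, 5, 25, 9]
`seq.append(70)` → seq = [18, 12, 5, 25, 9, 70]
`seq.pop(0)` → seq = [12, 5, 25, 9, 70]
`seq[1] = seq[0] + seq[-1]` → seq = [12, 82, 25, 9, 70]
`out = seq` → out = [12, 82, 25, 9, 70]
So out = [12, 82, 25, 9, 70]

Answer: [12, 82, 25, 9, 70]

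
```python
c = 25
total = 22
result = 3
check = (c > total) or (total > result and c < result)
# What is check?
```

Trace:
`c = 25` → c = 25
`total = 22` → total = 22
`result = 3` → result = 3
`check = (c > total) or (total > result and c < result)` → check = True
So check = True

Answer: True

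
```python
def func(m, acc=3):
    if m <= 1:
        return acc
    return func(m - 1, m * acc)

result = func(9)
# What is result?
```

Accumulator trace (n, acc): (9, 3) -> (8, 27) -> (7, 216) -> (6, 1512) -> (5, 9072) -> (4, 45360) -> (3, 181440) -> (2, 544320) -> (1, 1088640) -> return 1088640

Answer: 1088640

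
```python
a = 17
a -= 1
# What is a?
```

Trace:
`a = 17` → a = 17
`a -= 1` → a = 16
So a = 16

Answer: 16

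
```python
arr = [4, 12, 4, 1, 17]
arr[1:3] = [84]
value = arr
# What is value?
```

Trace:
`arr = [4, 12, 4, 1, 17]` → arr = [4, 12, 4, 1, 17]
`arr[1:3] = [84]` → arr = [4, 84, 1, 17]
`value = arr` → value = [4, 84, 1, 17]
So value = [4, 84, 1, 17]

Answer: [4, 84, 1, 17]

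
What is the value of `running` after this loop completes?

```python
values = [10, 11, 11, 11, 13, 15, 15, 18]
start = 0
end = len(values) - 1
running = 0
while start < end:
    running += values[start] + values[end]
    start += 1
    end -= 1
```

Sum of pairs from ends
`running` takes the values: 0 → 28 → 54 → 80 → 104

Answer: 104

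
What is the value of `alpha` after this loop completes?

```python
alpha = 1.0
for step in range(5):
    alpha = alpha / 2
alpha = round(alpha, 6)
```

Halving LR 5 times: 1 / 2^5
`alpha` takes the values: 1.0 → 0.5 → 0.25 → 0.125 → 0.0625 → 0.03125

Answer: 0.03125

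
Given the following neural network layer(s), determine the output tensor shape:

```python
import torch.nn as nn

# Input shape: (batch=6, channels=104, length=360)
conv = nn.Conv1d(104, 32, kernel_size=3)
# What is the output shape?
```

Input: (6, 104, 360) -> Output: (6, 32, 358)

Answer: (6, 32, 358)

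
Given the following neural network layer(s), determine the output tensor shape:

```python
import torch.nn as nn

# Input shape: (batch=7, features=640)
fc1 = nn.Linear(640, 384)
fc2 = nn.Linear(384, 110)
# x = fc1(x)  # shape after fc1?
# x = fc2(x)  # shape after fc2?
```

Input: (7, 640) -> after fc1: (7, 384) -> Output: (7, 110)

Answer: (7, 110)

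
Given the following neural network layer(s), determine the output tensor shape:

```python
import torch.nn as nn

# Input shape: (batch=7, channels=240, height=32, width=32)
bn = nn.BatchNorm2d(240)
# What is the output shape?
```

Input: (7, 240, 32, 32) -> Output: (7, 240, 32, 32)

Answer: (7, 240, 32, 32)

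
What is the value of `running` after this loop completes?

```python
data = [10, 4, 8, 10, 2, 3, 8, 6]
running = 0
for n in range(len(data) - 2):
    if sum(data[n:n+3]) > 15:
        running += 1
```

Count windows with sum > 15
`running` takes the values: 0 → 1 → 2 → 3 → 4

Answer: 4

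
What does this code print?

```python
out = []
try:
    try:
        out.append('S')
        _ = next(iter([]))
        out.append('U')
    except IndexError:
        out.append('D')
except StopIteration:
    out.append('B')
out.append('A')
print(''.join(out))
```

Execution trace: 'S' (inner try body) → 'B' (outer except StopIteration) → 'A' (after the try/except). Output: SBA

Answer: SBA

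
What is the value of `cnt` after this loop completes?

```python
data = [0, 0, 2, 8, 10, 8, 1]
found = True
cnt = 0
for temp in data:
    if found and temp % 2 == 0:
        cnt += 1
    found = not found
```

Count even values at even positions
`cnt` takes the values: 0 → 1 → 2 → 3

Answer: 3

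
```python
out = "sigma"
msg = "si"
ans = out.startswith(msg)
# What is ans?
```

Trace:
`out = "sigma"` → out = 'sigma'
`msg = "si"` → msg = 'si'
`ans = out.startswith(msg)` → ans = True
So ans = True

Answer: True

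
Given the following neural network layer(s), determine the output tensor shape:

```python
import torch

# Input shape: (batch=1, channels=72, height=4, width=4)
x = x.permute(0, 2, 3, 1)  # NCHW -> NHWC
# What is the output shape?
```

Input: (1, 72, 4, 4) -> Output: (1, 4, 4, 72)

Answer: (1, 4, 4, 72)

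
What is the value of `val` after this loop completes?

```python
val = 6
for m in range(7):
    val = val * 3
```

Multiply by 3, 7 times: 6 * 3^7 = 13122
`val` takes the values: 6 → 18 → 54 → 162 → 486 → 1458 → 4374 → 13122

Answer: 13122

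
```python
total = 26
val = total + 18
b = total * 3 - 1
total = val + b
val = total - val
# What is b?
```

Trace:
`total = 26` → total = 26
`val = total + 18` → val = 44
`b = total * 3 - 1` → b = 77
`total = val + b` → total = 121
`val = total - val` → val = 77
So b = 77

Answer: 77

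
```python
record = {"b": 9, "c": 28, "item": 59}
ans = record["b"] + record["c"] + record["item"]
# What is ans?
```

Trace:
`record = {"b": 9, "c": 28, "item": 59}` → record = {'b': 9, 'c': 28, 'item': 59}
`ans = record["b"] + record["c"] + record["item"]` → ans = 96
So ans = 96

Answer: 96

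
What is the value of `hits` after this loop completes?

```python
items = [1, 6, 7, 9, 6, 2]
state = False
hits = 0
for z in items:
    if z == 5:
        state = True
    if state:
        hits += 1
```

Count elements after first 5 in [1, 6, 7, 9, 6, 2]
`hits` takes the values: 0

Answer: 0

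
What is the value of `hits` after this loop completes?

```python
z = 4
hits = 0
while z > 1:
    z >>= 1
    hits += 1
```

Count right shifts until 1
`hits` takes the values: 0 → 1 → 2

Answer: 2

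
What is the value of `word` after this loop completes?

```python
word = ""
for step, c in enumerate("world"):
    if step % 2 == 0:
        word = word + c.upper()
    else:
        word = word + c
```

Uppercase even positions in 'world'
`word` takes the values: "" → "W" → "Wo" → "WoR" → "WoRl" → "WoRlD"

Answer: "WoRlD"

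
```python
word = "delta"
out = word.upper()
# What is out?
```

Trace:
`word = "delta"` → word = 'delta'
`out = word.upper()` → out = 'DELTA'
So out = 'DELTA'

Answer: 'DELTA'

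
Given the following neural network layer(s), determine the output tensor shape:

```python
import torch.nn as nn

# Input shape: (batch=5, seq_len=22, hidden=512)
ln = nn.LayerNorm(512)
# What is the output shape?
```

Input: (5, 22, 512) -> Output: (5, 22, 512)

Answer: (5, 22, 512)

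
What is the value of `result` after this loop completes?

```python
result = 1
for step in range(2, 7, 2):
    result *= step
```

Product of even numbers 2 to 6
`result` takes the values: 1 → 2 → 8 → 48

Answer: 48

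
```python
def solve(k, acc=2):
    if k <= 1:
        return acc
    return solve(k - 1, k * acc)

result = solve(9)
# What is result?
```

Accumulator trace (n, acc): (9, 2) -> (8, 18) -> (7, 144) -> (6, 1008) -> (5, 6048) -> (4, 30240) -> (3, 120960) -> (2, 362880) -> (1, 725760) -> return 725760

Answer: 725760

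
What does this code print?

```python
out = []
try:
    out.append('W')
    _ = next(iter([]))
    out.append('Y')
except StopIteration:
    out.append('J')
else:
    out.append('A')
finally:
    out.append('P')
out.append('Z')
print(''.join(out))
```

Execution trace: 'W' (try body) → 'J' (except StopIteration) → 'P' (finally) → 'Z' (after the try/except). Output: WJPZ

Answer: WJPZ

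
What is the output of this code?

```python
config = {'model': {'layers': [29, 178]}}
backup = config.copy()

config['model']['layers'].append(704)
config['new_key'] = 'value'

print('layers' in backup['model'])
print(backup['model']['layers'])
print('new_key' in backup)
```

Key concept: shallow copy gotcha with nested dict.
Step by step:
`config = {'model': {'layers': [29, 178]}}` → config = {'model': {'layers': [29, 178]}}
`backup = config.copy()` → backup = {'model': {'layers': [29, 178]}}
`config['model']['layers'].append(704)` → config = {'model': {'layers': [29, 178, 704]}}; backup = {'model': {'layers': [29, 178, 704]}}
`config['new_key'] = 'value'` → config = {'model': {'layers': [29, 178, 704]}, 'new_key': 'value'}
`print('layers' in backup['model'])` → prints True
`print(backup['model']['layers'])` → prints [29, 178, 704]
`print('new_key' in backup)` → prints False

Answer:
True
[29, 178, 704]
False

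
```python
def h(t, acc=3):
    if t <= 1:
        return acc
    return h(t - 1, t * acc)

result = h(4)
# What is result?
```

Accumulator trace (n, acc): (4, 3) -> (3, 12) -> (2, 36) -> (1, 72) -> return 72

Answer: 72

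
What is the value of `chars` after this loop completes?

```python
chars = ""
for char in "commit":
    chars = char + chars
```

Reverse 'commit'
`chars` takes the values: "" → "c" → "oc" → "moc" → "mmoc" → "immoc" → "timmoc"

Answer: "timmoc"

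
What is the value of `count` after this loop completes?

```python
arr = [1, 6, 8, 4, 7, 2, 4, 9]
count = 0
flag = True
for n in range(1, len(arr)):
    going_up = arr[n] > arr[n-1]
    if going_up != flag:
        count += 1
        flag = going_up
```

Count direction changes in [1, 6, 8, 4, 7, 2, 4, 9]
`count` takes the values: 0 → 1 → 2 → 3 → 4

Answer: 4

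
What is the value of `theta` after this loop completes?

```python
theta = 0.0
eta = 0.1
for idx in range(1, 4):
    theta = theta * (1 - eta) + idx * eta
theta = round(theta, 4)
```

Moving average with lr=0.1
`theta` takes the values: 0.0 → 0.1 → 0.29 → 0.561

Answer: 0.561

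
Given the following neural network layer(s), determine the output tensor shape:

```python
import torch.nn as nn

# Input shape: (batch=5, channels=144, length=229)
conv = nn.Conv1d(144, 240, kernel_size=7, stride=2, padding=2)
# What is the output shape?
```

Input: (5, 144, 229) -> Output: (5, 240, 114)

Answer: (5, 240, 114)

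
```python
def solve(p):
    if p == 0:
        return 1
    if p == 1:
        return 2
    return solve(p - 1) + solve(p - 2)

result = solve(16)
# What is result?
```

Build up from base cases: solve(0)=1, solve(1)=2, solve(2)=3, solve(3)=5, solve(4)=8, solve(5)=13, solve(6)=21, ..., solve(16)=2584

Answer: 2584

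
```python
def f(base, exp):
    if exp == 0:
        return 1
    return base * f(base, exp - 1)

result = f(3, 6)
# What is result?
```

f(3, 6) = 3 * 3 * 3 * 3 * 3 * 3 = 729

Answer: 729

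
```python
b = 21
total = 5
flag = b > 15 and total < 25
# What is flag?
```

Trace:
`b = 21` → b = 21
`total = 5` → total = 5
`flag = b > 15 and total < 25` → flag = True
So flag = True

Answer: True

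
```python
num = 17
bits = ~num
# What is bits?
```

Trace:
`num = 17` → num = 17
`bits = ~num` → bits = -18
So bits = -18

Answer: -18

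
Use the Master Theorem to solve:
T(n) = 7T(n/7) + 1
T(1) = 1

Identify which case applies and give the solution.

a=7, b=7, f(n)=1. log_7(7) = 1. Since c=0 < 1, Case 1 applies: T(n) = Θ(n^log_b(a)) = O(n).

Answer: O(n) - Case 1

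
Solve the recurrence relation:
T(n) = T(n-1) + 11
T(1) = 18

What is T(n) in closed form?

Unrolling: T(n) = T(1) + 11·(n-1) = 18 + 11(n-1) = 11n + 7.

Answer: T(n) = 11n + 7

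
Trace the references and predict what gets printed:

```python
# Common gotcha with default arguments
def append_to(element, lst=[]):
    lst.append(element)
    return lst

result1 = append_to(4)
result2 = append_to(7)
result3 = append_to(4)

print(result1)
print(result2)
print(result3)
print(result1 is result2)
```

Key concept: mutable default argument gotcha.
Step by step:
`result1 = append_to(4)` → result1 = [4]
`result2 = append_to(7)` → result1 = [4, 7] (same object as result2); result2 = [4, 7] (same object as result1)
`result3 = append_to(4)` → result1 = [4, 7, 4] (same object as result2, result3); result2 = [4, 7, 4] (same object as result1, result3); result3 = [4, 7, 4] (same object as result1, result2)
`print(result1)` → prints [4, 7, 4]
`print(result2)` → prints [4, 7, 4]
`print(result3)` → prints [4, 7, 4]
`print(result1 is result2)` → prints True

Answer:
[4, 7, 4]
[4, 7, 4]
[4, 7, 4]
True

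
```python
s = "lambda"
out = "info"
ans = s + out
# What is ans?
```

Trace:
`s = "lambda"` → s = 'lambda'
`out = "info"` → out = 'info'
`ans = s + out` → ans = 'lambdainfo'
So ans = 'lambdainfo'

Answer: 'lambdainfo'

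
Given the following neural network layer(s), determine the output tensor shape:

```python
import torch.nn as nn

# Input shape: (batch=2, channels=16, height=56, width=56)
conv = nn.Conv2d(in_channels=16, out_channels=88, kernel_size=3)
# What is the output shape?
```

Input: (2, 16, 56, 56) -> Output: (2, 88, 54, 54)

Answer: (2, 88, 54, 54)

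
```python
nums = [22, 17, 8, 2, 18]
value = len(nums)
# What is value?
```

Trace:
`nums = [22, 17, 8, 2, 18]` → nums = [22, 17, 8, 2, 18]
`value = len(nums)` → value = 5
So value = 5

Answer: 5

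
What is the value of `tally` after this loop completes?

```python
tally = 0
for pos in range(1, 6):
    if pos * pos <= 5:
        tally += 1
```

Count numbers where pos² ≤ 5
`tally` takes the values: 0 → 1 → 2

Answer: 2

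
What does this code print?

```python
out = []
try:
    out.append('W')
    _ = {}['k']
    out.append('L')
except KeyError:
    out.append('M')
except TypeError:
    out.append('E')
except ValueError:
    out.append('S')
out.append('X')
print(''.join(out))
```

Execution trace: 'W' (try body) → 'M' (except KeyError) → 'X' (after the try/except). Output: WMX

Answer: WMX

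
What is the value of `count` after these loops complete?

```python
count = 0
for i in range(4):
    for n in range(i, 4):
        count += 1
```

Upper triangle: 4 + 3 + ... + 1
`count` takes the values: 0 → 1 → 2 → 3 → 4 → 5 → 6 → 7 → 8 → 9 → 10

Answer: 10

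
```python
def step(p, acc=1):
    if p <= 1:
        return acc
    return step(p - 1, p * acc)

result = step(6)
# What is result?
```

Accumulator trace (n, acc): (6, 1) -> (5, 6) -> (4, 30) -> (3, 120) -> (2, 360) -> (1, 720) -> return 720

Answer: 720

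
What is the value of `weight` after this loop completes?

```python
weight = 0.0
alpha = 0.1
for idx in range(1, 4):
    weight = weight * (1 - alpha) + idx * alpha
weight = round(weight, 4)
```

Moving average with lr=0.1
`weight` takes the values: 0.0 → 0.1 → 0.29 → 0.561

Answer: 0.561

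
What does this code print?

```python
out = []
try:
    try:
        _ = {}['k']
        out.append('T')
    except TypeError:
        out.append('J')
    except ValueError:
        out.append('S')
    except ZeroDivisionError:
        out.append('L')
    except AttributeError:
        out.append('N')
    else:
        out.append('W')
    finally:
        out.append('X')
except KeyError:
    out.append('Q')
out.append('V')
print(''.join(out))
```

Execution trace: 'X' (finally) → 'Q' (outer except KeyError) → 'V' (after the try/except). Output: XQV

Answer: XQV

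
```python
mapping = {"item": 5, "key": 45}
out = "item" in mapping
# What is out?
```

Trace:
`mapping = {"item": 5, "key": 45}` → mapping = {'item': 5, 'key': 45}
`out = "item" in mapping` → out = True
So out = True

Answer: True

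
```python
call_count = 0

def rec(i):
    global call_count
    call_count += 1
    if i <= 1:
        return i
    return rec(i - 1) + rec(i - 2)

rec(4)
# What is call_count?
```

Calls(i) = 1 + Calls(i-1) + Calls(i-2); Calls(0)=Calls(1)=1. For i=4 this gives 9.

Answer: 9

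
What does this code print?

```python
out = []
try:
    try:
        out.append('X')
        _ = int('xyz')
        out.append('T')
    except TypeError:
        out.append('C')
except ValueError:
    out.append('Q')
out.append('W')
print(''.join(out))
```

Execution trace: 'X' (inner try body) → 'Q' (outer except ValueError) → 'W' (after the try/except). Output: XQW

Answer: XQW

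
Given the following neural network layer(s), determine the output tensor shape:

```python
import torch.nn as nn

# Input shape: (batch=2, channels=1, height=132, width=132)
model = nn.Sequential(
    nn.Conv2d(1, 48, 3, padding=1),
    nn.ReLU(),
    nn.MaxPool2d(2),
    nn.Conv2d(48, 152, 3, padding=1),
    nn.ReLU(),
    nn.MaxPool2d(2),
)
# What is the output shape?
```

Input: (2, 1, 132, 132) -> after first Conv2d: (2, 48, 132, 132) -> after first MaxPool2d: (2, 48, 66, 66) -> after second Conv2d: (2, 152, 66, 66) -> Output: (2, 152, 33, 33)

Answer: (2, 152, 33, 33)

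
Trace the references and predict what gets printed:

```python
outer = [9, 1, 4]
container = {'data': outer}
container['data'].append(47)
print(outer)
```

Key concept: dict holds reference to list.
Step by step:
`outer = [9, 1, 4]` → outer = [9, 1, 4]
`container = {'data': outer}` → container = {'data': [9, 1, 4]}
`container['data'].append(47)` → outer = [9, 1, 4, 47]; container = {'data': [9, 1, 4, 47]}
`print(outer)` → prints [9, 1, 4, 47]

Answer: [9, 1, 4, 47]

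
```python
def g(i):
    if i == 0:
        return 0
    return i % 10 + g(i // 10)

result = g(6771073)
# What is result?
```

Sum of digits of 6771073: 3 + 7 + 0 + 1 + 7 + 7 + 6 = 31

Answer: 31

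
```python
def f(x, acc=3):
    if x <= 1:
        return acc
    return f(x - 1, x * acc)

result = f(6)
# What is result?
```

Accumulator trace (n, acc): (6, 3) -> (5, 18) -> (4, 90) -> (3, 360) -> (2, 1080) -> (1, 2160) -> return 2160

Answer: 2160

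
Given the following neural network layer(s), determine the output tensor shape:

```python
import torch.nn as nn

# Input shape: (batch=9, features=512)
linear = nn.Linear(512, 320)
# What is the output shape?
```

Input: (9, 512) -> Output: (9, 320)

Answer: (9, 320)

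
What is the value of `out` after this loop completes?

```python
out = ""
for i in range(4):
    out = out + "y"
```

Repeat 'y' 4 times
`out` takes the values: "" → "y" → "yy" → "yyy" → "yyyy"

Answer: "yyyy"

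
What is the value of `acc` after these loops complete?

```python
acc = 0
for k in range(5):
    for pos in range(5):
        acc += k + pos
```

Sum of all k+pos for k,pos in 5x5
`acc` takes the values: 0 → 1 → 3 → 6 → 10 → 11 → 13 → 16 → 20 → 25 → 27 → 30 → 34 → 39 → 45 → 48 → 52 → 57 → 63 → 70 → 74 → 79 → 85 → 92 → 100

Answer: 100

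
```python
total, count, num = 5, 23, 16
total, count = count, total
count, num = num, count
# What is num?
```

Trace:
`total, count, num = 5, 23, 16` → total = 5; count = 23; num = 16
`total, count = count, total` → total = 23; count = 5
`count, num = num, count` → count = 16; num = 5
So num = 5

Answer: 5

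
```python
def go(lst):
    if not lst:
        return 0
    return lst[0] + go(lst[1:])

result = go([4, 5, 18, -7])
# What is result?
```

4 + 5 + 18 + (-7) + 0 = 20

Answer: 20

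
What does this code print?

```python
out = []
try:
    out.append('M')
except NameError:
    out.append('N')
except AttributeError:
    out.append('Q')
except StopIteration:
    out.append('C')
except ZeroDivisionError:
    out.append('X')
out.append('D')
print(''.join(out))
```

Execution trace: 'M' (try body, no exception) → 'D' (after the try/except). Output: MD

Answer: MD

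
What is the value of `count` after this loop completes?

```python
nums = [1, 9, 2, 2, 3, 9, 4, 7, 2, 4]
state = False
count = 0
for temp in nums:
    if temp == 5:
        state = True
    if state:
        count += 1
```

Count elements after first 5 in [1, 9, 2, 2, 3, 9, 4, 7, 2, 4]
`count` takes the values: 0

Answer: 0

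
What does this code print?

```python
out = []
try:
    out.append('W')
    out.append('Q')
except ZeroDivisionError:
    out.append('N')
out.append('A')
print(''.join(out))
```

Execution trace: 'W' (try body) → 'Q' (try body, no exception) → 'A' (after the try/except). Output: WQA

Answer: WQA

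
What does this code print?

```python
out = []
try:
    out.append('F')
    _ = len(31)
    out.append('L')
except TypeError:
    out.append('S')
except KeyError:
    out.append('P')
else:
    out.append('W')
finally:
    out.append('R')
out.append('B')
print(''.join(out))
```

Execution trace: 'F' (try body) → 'S' (except TypeError) → 'R' (finally) → 'B' (after the try/except). Output: FSRB

Answer: FSRB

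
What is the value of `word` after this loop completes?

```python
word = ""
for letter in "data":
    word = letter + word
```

Reverse 'data'
`word` takes the values: "" → "d" → "ad" → "tad" → "atad"

Answer: "atad"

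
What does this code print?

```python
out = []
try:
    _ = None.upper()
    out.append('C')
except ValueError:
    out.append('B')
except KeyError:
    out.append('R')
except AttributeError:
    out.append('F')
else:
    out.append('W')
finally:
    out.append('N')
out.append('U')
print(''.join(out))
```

Execution trace: 'F' (except AttributeError) → 'N' (finally) → 'U' (after the try/except). Output: FNU

Answer: FNU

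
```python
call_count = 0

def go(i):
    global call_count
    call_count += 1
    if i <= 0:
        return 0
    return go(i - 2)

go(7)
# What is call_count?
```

Linear recursion stepping by 2: 5 calls from i=7 down to ≤0.

Answer: 5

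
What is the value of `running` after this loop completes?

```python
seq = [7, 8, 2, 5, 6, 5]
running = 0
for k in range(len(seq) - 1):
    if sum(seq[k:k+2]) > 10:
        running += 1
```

Count windows with sum > 10
`running` takes the values: 0 → 1 → 2 → 3

Answer: 3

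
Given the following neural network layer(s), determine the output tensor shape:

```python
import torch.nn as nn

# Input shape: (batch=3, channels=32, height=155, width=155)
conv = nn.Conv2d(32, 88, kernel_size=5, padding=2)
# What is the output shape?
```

Input: (3, 32, 155, 155) -> Output: (3, 88, 155, 155)

Answer: (3, 88, 155, 155)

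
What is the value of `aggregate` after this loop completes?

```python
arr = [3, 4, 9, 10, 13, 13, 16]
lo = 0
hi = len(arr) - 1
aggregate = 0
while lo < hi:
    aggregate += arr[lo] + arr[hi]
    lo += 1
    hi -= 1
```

Sum of pairs from ends
`aggregate` takes the values: 0 → 19 → 36 → 58

Answer: 58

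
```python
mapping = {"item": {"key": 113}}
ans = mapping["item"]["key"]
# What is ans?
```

Trace:
`mapping = {"item": {"key": 113}}` → mapping = {'item': {'key': 113}}
`ans = mapping["item"]["key"]` → ans = 113
So ans = 113

Answer: 113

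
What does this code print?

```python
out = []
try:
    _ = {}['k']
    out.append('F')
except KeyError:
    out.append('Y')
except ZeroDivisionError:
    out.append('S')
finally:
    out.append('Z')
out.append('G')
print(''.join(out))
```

Execution trace: 'Y' (except KeyError) → 'Z' (finally) → 'G' (after the try/except). Output: YZG

Answer: YZG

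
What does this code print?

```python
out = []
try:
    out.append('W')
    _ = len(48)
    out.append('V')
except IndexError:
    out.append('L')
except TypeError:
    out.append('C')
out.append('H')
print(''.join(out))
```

Execution trace: 'W' (try body) → 'C' (except TypeError) → 'H' (after the try/except). Output: WCH

Answer: WCH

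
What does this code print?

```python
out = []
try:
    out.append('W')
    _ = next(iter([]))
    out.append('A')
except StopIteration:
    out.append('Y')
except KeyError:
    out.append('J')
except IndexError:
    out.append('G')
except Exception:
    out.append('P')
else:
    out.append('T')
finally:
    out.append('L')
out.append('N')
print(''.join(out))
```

Execution trace: 'W' (try body) → 'Y' (except StopIteration) → 'L' (finally) → 'N' (after the try/except). Output: WYLN

Answer: WYLN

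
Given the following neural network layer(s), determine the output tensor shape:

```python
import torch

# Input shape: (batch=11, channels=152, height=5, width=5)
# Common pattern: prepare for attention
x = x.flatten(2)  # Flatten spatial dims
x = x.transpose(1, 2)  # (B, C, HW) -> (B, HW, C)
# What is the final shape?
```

Input: (11, 152, 5, 5) -> after flatten(2): (11, 152, 25) -> Output: (11, 25, 152)

Answer: (11, 25, 152)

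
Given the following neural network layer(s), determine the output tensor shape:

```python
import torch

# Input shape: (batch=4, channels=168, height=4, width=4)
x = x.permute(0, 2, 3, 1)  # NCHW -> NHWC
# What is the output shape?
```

Input: (4, 168, 4, 4) -> Output: (4, 4, 4, 168)

Answer: (4, 4, 4, 168)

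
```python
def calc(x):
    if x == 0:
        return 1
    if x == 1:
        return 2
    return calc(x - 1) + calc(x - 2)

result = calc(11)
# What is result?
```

Build up from base cases: calc(0)=1, calc(1)=2, calc(2)=3, calc(3)=5, calc(4)=8, calc(5)=13, calc(6)=21, ..., calc(11)=233

Answer: 233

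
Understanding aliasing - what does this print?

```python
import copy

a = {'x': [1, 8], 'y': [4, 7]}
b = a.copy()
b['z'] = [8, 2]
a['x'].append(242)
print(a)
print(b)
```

Key concept: shallow copy of dict with mutable values.
Step by step:
`a = {'x': [1, 8], 'y': [4, 7]}` → a = {'x': [1, 8], 'y': [4, 7]}
`b = a.copy()` → b = {'x': [1, 8], 'y': [4, 7]}
`b['z'] = [8, 2]` → b = {'x': [1, 8], 'y': [4, 7], 'z': [8, 2]}
`a['x'].append(242)` → a = {'x': [1, 8, 242], 'y': [4, 7]}; b = {'x': [1, 8, 242], 'y': [4, 7], 'z': [8, 2]}
`print(a)` → prints {'x': [1, 8, 242], 'y': [4, 7]}
`print(b)` → prints {'x': [1, 8, 242], 'y': [4, 7], 'z': [8, 2]}

Answer:
{'x': [1, 8, 242], 'y': [4, 7]}
{'x': [1, 8, 242], 'y': [4, 7], 'z': [8, 2]}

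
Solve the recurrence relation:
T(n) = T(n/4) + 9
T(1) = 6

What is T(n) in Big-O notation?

Each step divides n by 4 and adds 9. After log_4(n) steps we reach T(1)=6. So T(n) = 9·log_4(n) + 6 = O(log n).

Answer: O(log n)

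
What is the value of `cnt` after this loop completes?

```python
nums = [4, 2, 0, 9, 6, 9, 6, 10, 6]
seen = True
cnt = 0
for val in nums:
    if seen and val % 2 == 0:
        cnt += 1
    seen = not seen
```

Count even values at even positions
`cnt` takes the values: 0 → 1 → 2 → 3 → 4 → 5

Answer: 5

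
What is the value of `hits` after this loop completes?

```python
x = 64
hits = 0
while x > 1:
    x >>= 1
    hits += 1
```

Count right shifts until 1
`hits` takes the values: 0 → 1 → 2 → 3 → 4 → 5 → 6

Answer: 6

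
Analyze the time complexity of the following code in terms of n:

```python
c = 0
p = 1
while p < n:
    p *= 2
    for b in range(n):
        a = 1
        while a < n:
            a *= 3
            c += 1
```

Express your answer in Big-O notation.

Each loop level contributes: log n × n × log n. Multiplying the contributions gives O(n log² n).

Answer: O(n log² n)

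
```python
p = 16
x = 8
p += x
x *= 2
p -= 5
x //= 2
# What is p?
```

Trace:
`p = 16` → p = 16
`x = 8` → x = 8
`p += x` → p = 24
`x *= 2` → x = 16
`p -= 5` → p = 19
`x //= 2` → x = 8
So p = 19

Answer: 19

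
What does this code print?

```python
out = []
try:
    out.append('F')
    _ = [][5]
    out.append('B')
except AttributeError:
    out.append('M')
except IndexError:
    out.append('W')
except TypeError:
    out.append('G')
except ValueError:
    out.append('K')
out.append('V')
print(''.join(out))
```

Execution trace: 'F' (try body) → 'W' (except IndexError) → 'V' (after the try/except). Output: FWV

Answer: FWV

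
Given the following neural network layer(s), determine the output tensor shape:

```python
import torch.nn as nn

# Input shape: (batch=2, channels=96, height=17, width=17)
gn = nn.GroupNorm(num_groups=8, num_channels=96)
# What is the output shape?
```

Input: (2, 96, 17, 17) -> Output: (2, 96, 17, 17)

Answer: (2, 96, 17, 17)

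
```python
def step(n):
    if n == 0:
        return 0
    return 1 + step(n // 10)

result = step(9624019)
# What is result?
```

Count of digits of 9624019: 7

Answer: 7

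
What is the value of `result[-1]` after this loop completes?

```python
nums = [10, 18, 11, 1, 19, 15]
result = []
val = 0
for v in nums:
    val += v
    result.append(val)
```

Cumulative sum ends at 74
`result` takes the values: [] → [10] → [10, 28] → [10, 28, 39] → [10, 28, 39, 40] → [10, 28, 39, 40, 59] → [10, 28, 39, 40, 59, 74]
So `result[-1]` = 74

Answer: 74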